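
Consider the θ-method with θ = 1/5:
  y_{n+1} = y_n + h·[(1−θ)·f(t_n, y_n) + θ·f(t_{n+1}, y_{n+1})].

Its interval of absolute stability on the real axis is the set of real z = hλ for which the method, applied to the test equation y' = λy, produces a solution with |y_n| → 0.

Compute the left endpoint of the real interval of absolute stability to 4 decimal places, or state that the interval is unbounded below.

Set f=λy, z=hλ:
  y_{n+1} = y_n + z·[4/5·y_n + 1/5·y_{n+1}] ⇒ (1 − 1/5z)y_{n+1} = (1 + 4/5z)y_n
  R(z) = (1 + 4/5z)/(1 − 1/5z).

Solve |R(x)|<1 on ℝ⁻.
x=-1.07: |R|=0.1186
R=−1: 1+4/5x = −1+1/5x ⇒ -3/5x=2 ⇒ x=2/(-3/5)=-3.3333
Confirm numerically:
  x=-3.110: |R|=0.91739 <1
  x=-2.942: |R|=0.85218 <1
  x=-2.641: |R|=0.72818 <1
  x=-2.352: |R|=0.59956 <1
  x=-3.567: |R|=1.08183 >1
  x=-3.513: |R|=1.06331 >1
Stable set (-3.3333, 0).

z* = -3.3333.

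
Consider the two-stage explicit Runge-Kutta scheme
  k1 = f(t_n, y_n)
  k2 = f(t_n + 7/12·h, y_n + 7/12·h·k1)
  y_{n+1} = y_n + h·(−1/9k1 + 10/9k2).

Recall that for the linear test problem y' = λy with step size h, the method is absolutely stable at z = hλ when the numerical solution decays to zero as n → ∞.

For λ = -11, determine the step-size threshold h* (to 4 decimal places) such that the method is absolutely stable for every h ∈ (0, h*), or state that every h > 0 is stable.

(-1.5429,0); λ=-11 ⇒ h* = (54/35)/11 = 0.1403.

On y'=λy, z=hλ:
  k1=λy_n ⇒ h·k1=z·y_n;  k2=λ(1+7/12z)y_n ⇒ h·k2=z(1+7/12z)y_n
  y_{n+1}/y_n = 1 − 1/9z + 10/9z(1+7/12z) = 1 + z + 35/54z²
  Hence R(z) = 1 + z + 35/54z².

Boundary: |R(x)|=1, x<0.
x=-1.7: |R|=1.1731
R=1: x+35/54x²=0 ⇒ x=−54/35=-1.5429; min R=1−1/(4·35/54)=0.6143>−1
Confirm numerically:
  x=-1.458: |R|=0.91981 <1
  x=-0.871: |R|=0.62071 <1
  x=-0.640: |R|=0.62548 <1
  x=-2.130: |R|=1.81058 >1
  x=-2.047: |R|=1.66888 >1
  x=-1.906: |R|=1.44862 >1
So |R|<1 on (-1.5429, 0).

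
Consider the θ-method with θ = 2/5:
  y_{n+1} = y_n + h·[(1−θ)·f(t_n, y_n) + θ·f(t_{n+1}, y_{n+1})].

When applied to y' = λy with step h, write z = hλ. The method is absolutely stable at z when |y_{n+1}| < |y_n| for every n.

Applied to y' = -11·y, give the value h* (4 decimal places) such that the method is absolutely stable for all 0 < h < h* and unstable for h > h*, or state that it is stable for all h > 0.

With y'=λy (z=hλ):
  y_{n+1} = y_n + z·[3/5·y_n + 2/5·y_{n+1}] ⇒ (1 − 2/5z)y_{n+1} = (1 + 3/5z)y_n
  ⇒ R(z) = (1 + 3/5z)/(1 − 2/5z).

Need |R(x)|<1, x<0.
x=-0.48: |R|=0.5973
R=−1: 1+3/5x = −1+2/5x ⇒ -1/5x=2 ⇒ x=2/(-1/5)=-10.0000
Confirm numerically:
  x=-9.550: |R|=0.98133 <1
  x=-6.045: |R|=0.76858 <1
  x=-5.734: |R|=0.74095 <1
  x=-4.261: |R|=0.57558 <1
  x=-10.590: |R|=1.02254 >1
  x=-10.444: |R|=1.01715 >1
  x=-10.377: |R|=1.01464 >1
Stable set (-10.0000, 0).

(-10.0000,0); λ=-11 ⇒ h* = (10)/11 = 0.9091.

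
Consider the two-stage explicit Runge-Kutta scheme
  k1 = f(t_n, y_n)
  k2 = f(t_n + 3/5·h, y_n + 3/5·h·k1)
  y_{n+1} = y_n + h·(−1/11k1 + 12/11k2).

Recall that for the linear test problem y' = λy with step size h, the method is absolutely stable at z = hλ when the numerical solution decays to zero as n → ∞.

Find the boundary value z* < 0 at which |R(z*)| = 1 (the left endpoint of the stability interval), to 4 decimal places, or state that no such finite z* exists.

With y'=λy (z=hλ):
  k1=λy_n ⇒ h·k1=z·y_n;  k2=λ(1+3/5z)y_n ⇒ h·k2=z(1+3/5z)y_n
  y_{n+1}/y_n = 1 − 1/11z + 12/11z(1+3/5z) = 1 + z + 36/55z²
  R(z) = 1 + z + 36/55z².

Solve |R(x)|<1 on ℝ⁻.
x=-1.24: |R|=0.7664
R=1: x+36/55x²=0 ⇒ x=−55/36=-1.5278; min R=1−1/(4·36/55)=0.6181>−1
Confirm numerically:
  x=-1.373: |R|=0.86090 <1
  x=-1.305: |R|=0.80971 <1
  x=-1.221: |R|=0.75482 <1
  x=-1.087: |R|=0.68639 <1
  x=-1.860: |R|=1.40447 >1
  x=-1.762: |R|=1.27013 >1
  x=-1.728: |R|=1.22646 >1
Interval (-1.5278, 0).

left endpoint -1.5278.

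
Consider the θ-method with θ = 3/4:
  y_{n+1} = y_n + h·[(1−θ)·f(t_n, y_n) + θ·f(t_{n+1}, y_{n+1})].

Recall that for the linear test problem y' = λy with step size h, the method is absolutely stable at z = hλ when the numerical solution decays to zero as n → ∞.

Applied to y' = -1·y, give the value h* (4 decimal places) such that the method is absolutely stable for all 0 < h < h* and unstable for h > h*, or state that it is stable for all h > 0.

(−∞, 0) — no finite endpoint. Any h>0 works for λ=-1.

On y'=λy, z=hλ:
  y_{n+1} = y_n + z·[1/4·y_n + 3/4·y_{n+1}] ⇒ (1 − 3/4z)y_{n+1} = (1 + 1/4z)y_n
  R(z) = (1 + 1/4z)/(1 − 3/4z).

Boundary: |R(x)|=1, x<0.
x=-0.83: |R|=0.4884
x=-2: |R|=0.2000
x=-10: |R|=0.1765
x=-100: |R|=0.3158
θ=3/4≥1/2 ⇒ |1+1/4x|<|1−3/4x| ∀x<0 ⇒ interval (−∞,0).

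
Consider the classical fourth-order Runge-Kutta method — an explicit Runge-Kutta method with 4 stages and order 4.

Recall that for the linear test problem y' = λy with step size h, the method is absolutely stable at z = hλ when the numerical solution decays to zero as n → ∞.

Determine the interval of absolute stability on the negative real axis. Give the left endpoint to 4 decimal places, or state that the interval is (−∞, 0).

z∈(-2.7853,0).

With y'=λy (z=hλ):
  order 4, 4-stage ⇒ R(z)=1+z+z^2/2+z^3/6+z^4/24
  (e.g. R(-0.77)=0.46501, |R|=0.46501)

Find x<0 with |R(x)|<1.
x=-0.77: |R|=0.4650
|R(-1.6)|=0.2704 |R(-0.88)|=0.4186 |R(-0.66)|=0.5178
Bisect:
  x_lo=-3.3457 |R|=2.2301  x_hi=-0.0693 |R|=0.9330
  mid=-1.70749 |R|=0.27475 →hi
  mid=-2.52658 |R|=0.67504 →hi
  mid=-2.93612 |R|=1.25226 →lo
  mid=-2.73135 |R|=0.92167 →hi
  mid=-2.83374 |R|=1.07553 →lo
  mid=-2.78254 |R|=0.99586 →hi
  mid=-2.80814 |R|=1.03500 →lo
  mid=-2.79534 |R|=1.01526 →lo
  mid=-2.78894 |R|=1.00552 →lo
  mid=-2.78574 |R|=1.00068 →lo
  ...
  [-2.78534,-2.78514] ⇒ x*=-2.7853
Interval (-2.7853, 0).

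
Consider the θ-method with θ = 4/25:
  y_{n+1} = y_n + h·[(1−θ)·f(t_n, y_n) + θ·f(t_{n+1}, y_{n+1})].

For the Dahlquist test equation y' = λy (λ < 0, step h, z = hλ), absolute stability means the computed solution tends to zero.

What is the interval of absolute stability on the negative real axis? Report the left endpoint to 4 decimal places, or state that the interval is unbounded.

(-2.9412, 0).

On y'=λy, z=hλ:
  y_{n+1} = y_n + z·[21/25·y_n + 4/25·y_{n+1}] ⇒ (1 − 4/25z)y_{n+1} = (1 + 21/25z)y_n
  Hence R(z) = (1 + 21/25z)/(1 − 4/25z).

Find x<0 with |R(x)|<1.
x=-1.47: |R|=0.1901
R=−1: 1+21/25x = −1+4/25x ⇒ -17/25x=2 ⇒ x=2/(-17/25)=-2.9412
Confirm numerically:
  x=-2.877: |R|=0.97012 <1
  x=-2.167: |R|=0.60909 <1
  x=-1.867: |R|=0.43757 <1
  x=-3.173: |R|=1.10456 >1
  x=-3.136: |R|=1.08822 >1
Stable set (-2.9412, 0).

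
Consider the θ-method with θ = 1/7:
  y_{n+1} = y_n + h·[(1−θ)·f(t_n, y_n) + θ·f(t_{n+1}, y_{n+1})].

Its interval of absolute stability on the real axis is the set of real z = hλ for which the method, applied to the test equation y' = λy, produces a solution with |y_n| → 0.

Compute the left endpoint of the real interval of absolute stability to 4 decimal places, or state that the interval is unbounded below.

With y'=λy (z=hλ):
  y_{n+1} = y_n + z·[6/7·y_n + 1/7·y_{n+1}] ⇒ (1 − 1/7z)y_{n+1} = (1 + 6/7z)y_n
  ⇒ R(z) = (1 + 6/7z)/(1 − 1/7z).

Need |R(x)|<1, x<0.
x=-0.86: |R|=0.2341
R=−1: 1+6/7x = −1+1/7x ⇒ -5/7x=2 ⇒ x=2/(-5/7)=-2.8000
Confirm numerically:
  x=-2.121: |R|=0.62778 <1
  x=-1.990: |R|=0.54950 <1
  x=-1.443: |R|=0.19638 <1
  x=-1.398: |R|=0.16528 <1
  x=-3.320: |R|=1.25194 >1
  x=-3.113: |R|=1.15475 >1
  x=-2.872: |R|=1.03647 >1
Interval (-2.8000, 0).

left endpoint -2.8000.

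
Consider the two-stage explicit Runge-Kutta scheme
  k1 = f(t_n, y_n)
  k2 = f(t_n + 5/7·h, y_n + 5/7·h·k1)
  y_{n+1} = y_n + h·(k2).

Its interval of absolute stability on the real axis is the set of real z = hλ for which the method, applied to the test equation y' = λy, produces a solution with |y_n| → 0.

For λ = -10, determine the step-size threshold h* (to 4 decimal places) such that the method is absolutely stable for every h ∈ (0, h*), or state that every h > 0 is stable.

Set f=λy, z=hλ:
  k1=λy_n ⇒ h·k1=z·y_n;  k2=λ(1+5/7z)y_n ⇒ h·k2=z(1+5/7z)y_n
  y_{n+1}/y_n = 1 + z(1+5/7z) = 1 + z + 5/7z²
  so R(z) = 1 + z + 5/7z².

Boundary: |R(x)|=1, x<0.
x=-0.81: |R|=0.6586
R=1: x+5/7x²=0 ⇒ x=−7/5=-1.4000; min R=1−1/(4·5/7)=0.6500>−1
Confirm numerically:
  x=-1.041: |R|=0.73306 <1
  x=-0.992: |R|=0.71090 <1
  x=-0.905: |R|=0.68002 <1
  x=-0.792: |R|=0.65605 <1
  x=-1.904: |R|=1.68544 >1
  x=-1.758: |R|=1.44955 >1
  x=-1.431: |R|=1.03169 >1
Stable set (-1.4000, 0).

(-1.4000,0); λ=-10 ⇒ h* = (7/5)/10 = 0.1400.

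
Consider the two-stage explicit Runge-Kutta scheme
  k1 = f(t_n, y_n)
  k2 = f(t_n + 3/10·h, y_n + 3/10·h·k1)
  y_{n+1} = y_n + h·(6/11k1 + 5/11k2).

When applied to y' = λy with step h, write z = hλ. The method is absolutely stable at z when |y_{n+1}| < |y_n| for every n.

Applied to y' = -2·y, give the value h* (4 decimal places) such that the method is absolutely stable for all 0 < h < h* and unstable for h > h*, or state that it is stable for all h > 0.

(-7.3333,0); λ=-2 ⇒ h* = (22/3)/2 = 3.6667.

Set f=λy, z=hλ:
  k1=λy_n ⇒ h·k1=z·y_n;  k2=λ(1+3/10z)y_n ⇒ h·k2=z(1+3/10z)y_n
  y_{n+1}/y_n = 1 + 6/11z + 5/11z(1+3/10z) = 1 + z + 3/22z²
  R(z) = 1 + z + 3/22z².

Need |R(x)|<1, x<0.
x=-0.57: |R|=0.4743
R=1: x+3/22x²=0 ⇒ x=−22/3=-7.3333; min R=1−1/(4·3/22)=-0.8333>−1
Confirm numerically:
  x=-5.762: |R|=0.23464 <1
  x=-4.735: |R|=0.67770 <1
  x=-3.437: |R|=0.82614 <1
  x=-3.418: |R|=0.82490 <1
  x=-7.783: |R|=1.47724 >1
  x=-7.604: |R|=1.28066 >1
  x=-7.419: |R|=1.08667 >1
So |R|<1 on (-7.3333, 0).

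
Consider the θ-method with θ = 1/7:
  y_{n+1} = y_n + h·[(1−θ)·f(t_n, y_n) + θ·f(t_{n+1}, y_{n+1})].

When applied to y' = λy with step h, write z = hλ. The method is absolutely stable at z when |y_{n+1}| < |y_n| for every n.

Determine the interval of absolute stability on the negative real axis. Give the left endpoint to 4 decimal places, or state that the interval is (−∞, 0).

On y'=λy, z=hλ:
  y_{n+1} = y_n + z·[6/7·y_n + 1/7·y_{n+1}] ⇒ (1 − 1/7z)y_{n+1} = (1 + 6/7z)y_n
  Hence R(z) = (1 + 6/7z)/(1 − 1/7z).

Solve |R(x)|<1 on ℝ⁻.
x=-0.78: |R|=0.2982
R=−1: 1+6/7x = −1+1/7x ⇒ -5/7x=2 ⇒ x=2/(-5/7)=-2.8000
Confirm numerically:
  x=-2.285: |R|=0.72267 <1
  x=-2.065: |R|=0.59459 <1
  x=-1.956: |R|=0.52881 <1
  x=-3.311: |R|=1.24779 >1
  x=-3.008: |R|=1.10392 >1
Interval (-2.8000, 0).

z∈(-2.8000,0).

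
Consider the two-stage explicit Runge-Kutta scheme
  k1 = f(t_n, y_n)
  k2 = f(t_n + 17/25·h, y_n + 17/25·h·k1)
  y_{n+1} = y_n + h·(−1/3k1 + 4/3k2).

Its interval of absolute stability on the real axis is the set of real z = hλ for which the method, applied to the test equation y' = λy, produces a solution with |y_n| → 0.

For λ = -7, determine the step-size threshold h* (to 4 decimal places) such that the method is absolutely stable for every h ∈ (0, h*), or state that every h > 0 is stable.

(-1.1029,0); λ=-7 ⇒ h* = (75/68)/7 = 0.1576.

With y'=λy (z=hλ):
  k1=λy_n ⇒ h·k1=z·y_n;  k2=λ(1+17/25z)y_n ⇒ h·k2=z(1+17/25z)y_n
  y_{n+1}/y_n = 1 − 1/3z + 4/3z(1+17/25z) = 1 + z + 68/75z²
  Hence R(z) = 1 + z + 68/75z².

Solve |R(x)|<1 on ℝ⁻.
x=-1.28: |R|=1.2055
R=1: x+68/75x²=0 ⇒ x=−75/68=-1.1029; min R=1−1/(4·68/75)=0.7243>−1
Confirm numerically:
  x=-1.026: |R|=0.92843 <1
  x=-0.891: |R|=0.82879 <1
  x=-0.559: |R|=0.72432 <1
  x=-1.503: |R|=1.54517 >1
  x=-1.369: |R|=1.33024 >1
Stable set (-1.1029, 0).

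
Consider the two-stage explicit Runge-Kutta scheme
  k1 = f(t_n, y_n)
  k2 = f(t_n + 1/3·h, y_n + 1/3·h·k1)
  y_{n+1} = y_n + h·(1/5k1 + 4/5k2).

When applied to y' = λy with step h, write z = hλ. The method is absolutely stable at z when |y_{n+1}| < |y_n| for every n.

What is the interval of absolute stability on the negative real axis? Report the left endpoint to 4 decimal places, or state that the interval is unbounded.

Test eqn y'=λy, z=hλ:
  k1=λy_n ⇒ h·k1=z·y_n;  k2=λ(1+1/3z)y_n ⇒ h·k2=z(1+1/3z)y_n
  y_{n+1}/y_n = 1 + 1/5z + 4/5z(1+1/3z) = 1 + z + 4/15z²
  ⇒ R(z) = 1 + z + 4/15z².

Find x<0 with |R(x)|<1.
x=-1.56: |R|=0.0890
R=1: x+4/15x²=0 ⇒ x=−15/4=-3.7500; min R=1−1/(4·4/15)=0.0625>−1
Confirm numerically:
  x=-3.068: |R|=0.44203 <1
  x=-3.014: |R|=0.40845 <1
  x=-2.452: |R|=0.15128 <1
  x=-4.175: |R|=1.47317 >1
  x=-4.066: |R|=1.34263 >1
  x=-3.798: |R|=1.04861 >1
Interval (-3.7500, 0).

z∈(-3.7500,0).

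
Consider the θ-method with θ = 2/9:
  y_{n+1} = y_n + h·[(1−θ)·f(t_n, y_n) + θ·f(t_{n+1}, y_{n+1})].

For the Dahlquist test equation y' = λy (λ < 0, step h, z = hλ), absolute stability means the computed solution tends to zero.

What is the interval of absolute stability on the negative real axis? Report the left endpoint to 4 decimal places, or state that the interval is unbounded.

Test eqn y'=λy, z=hλ:
  y_{n+1} = y_n + z·[7/9·y_n + 2/9·y_{n+1}] ⇒ (1 − 2/9z)y_{n+1} = (1 + 7/9z)y_n
  R(z) = (1 + 7/9z)/(1 − 2/9z).

Need |R(x)|<1, x<0.
x=-1.39: |R|=0.0620
R=−1: 1+7/9x = −1+2/9x ⇒ -5/9x=2 ⇒ x=2/(-5/9)=-3.6000
Confirm numerically:
  x=-3.460: |R|=0.95603 <1
  x=-2.101: |R|=0.43228 <1
  x=-2.051: |R|=0.40887 <1
  x=-1.563: |R|=0.16007 <1
  x=-3.810: |R|=1.06318 >1
  x=-3.761: |R|=1.04872 >1
Interval (-3.6000, 0).

z∈(-3.6000,0).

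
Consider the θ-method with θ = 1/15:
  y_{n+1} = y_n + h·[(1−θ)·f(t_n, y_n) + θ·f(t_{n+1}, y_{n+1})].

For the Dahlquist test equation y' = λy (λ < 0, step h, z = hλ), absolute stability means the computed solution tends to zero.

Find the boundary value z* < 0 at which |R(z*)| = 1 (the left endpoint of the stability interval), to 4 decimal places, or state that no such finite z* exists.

left endpoint -2.3077.

With y'=λy (z=hλ):
  y_{n+1} = y_n + z·[14/15·y_n + 1/15·y_{n+1}] ⇒ (1 − 1/15z)y_{n+1} = (1 + 14/15z)y_n
  R(z) = (1 + 14/15z)/(1 − 1/15z).

Solve |R(x)|<1 on ℝ⁻.
x=-0.97: |R|=0.0889
R=−1: 1+14/15x = −1+1/15x ⇒ -13/15x=2 ⇒ x=2/(-13/15)=-2.3077
Confirm numerically:
  x=-2.186: |R|=0.90795 <1
  x=-1.668: |R|=0.50108 <1
  x=-1.644: |R|=0.48161 <1
  x=-1.325: |R|=0.21746 <1
  x=-2.859: |R|=1.40131 >1
  x=-2.635: |R|=1.24128 >1
  x=-2.449: |R|=1.10528 >1
So |R|<1 on (-2.3077, 0).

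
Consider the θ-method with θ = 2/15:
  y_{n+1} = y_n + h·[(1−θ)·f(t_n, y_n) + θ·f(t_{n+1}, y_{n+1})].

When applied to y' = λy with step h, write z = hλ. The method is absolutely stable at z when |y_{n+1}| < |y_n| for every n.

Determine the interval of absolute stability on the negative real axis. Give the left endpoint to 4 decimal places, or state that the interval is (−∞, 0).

(-2.7273, 0).

Test eqn y'=λy, z=hλ:
  y_{n+1} = y_n + z·[13/15·y_n + 2/15·y_{n+1}] ⇒ (1 − 2/15z)y_{n+1} = (1 + 13/15z)y_n
  ⇒ R(z) = (1 + 13/15z)/(1 − 2/15z).

Boundary: |R(x)|=1, x<0.
x=-1.12: |R|=0.0255
R=−1: 1+13/15x = −1+2/15x ⇒ -11/15x=2 ⇒ x=2/(-11/15)=-2.7273
Confirm numerically:
  x=-2.583: |R|=0.92130 <1
  x=-2.446: |R|=0.84446 <1
  x=-2.226: |R|=0.71653 <1
  x=-1.988: |R|=0.57146 <1
  x=-3.253: |R|=1.26890 >1
  x=-2.906: |R|=1.09446 >1
So |R|<1 on (-2.7273, 0).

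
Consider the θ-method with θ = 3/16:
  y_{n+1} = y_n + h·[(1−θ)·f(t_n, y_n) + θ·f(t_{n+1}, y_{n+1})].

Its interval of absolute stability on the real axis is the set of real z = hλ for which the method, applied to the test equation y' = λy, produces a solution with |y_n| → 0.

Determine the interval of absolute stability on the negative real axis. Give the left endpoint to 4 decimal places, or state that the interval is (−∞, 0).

Test eqn y'=λy, z=hλ:
  y_{n+1} = y_n + z·[13/16·y_n + 3/16·y_{n+1}] ⇒ (1 − 3/16z)y_{n+1} = (1 + 13/16z)y_n
  R(z) = (1 + 13/16z)/(1 − 3/16z).

Solve |R(x)|<1 on ℝ⁻.
x=-1.18: |R|=0.0338
R=−1: 1+13/16x = −1+3/16x ⇒ -5/8x=2 ⇒ x=2/(-5/8)=-3.2000
Confirm numerically:
  x=-2.507: |R|=0.70537 <1
  x=-1.895: |R|=0.39820 <1
  x=-1.703: |R|=0.29082 <1
  x=-1.392: |R|=0.10389 <1
  x=-3.665: |R|=1.17225 >1
  x=-3.616: |R|=1.15495 >1
  x=-3.490: |R|=1.10956 >1
So |R|<1 on (-3.2000, 0).

(-3.2000, 0).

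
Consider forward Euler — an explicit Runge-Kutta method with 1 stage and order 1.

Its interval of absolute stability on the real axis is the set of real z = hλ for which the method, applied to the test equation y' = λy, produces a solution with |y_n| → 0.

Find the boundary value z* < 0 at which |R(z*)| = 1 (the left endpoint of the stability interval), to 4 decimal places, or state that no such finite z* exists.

Test eqn y'=λy, z=hλ:
  order 1, 1-stage ⇒ R(z)=1+z
  (e.g. R(-1.63)=-0.63000, |R|=0.63000)

Need |R(x)|<1, x<0.
x=-1.63: |R|=0.6300
|R(-1.78)|=0.7800 |R(-1.7)|=0.7000 |R(-1.48)|=0.4800
Bisect:
  x_lo=-2.4726 |R|=1.4726  x_hi=-0.1962 |R|=0.8038
  mid=-1.33438 |R|=0.33438 →hi
  mid=-1.90349 |R|=0.90349 →hi
  mid=-2.18804 |R|=1.18804 →lo
  mid=-2.04577 |R|=1.04577 →lo
  mid=-1.97463 |R|=0.97463 →hi
  mid=-2.01020 |R|=1.01020 →lo
  mid=-1.99241 |R|=0.99241 →hi
  mid=-2.00130 |R|=1.00130 →lo
  mid=-1.99686 |R|=0.99686 →hi
  mid=-1.99908 |R|=0.99908 →hi
  ...
  [-2.00005,-1.99992] ⇒ x*=-2.0000
So |R|<1 on (-2.0000, 0).

left endpoint -2.0000.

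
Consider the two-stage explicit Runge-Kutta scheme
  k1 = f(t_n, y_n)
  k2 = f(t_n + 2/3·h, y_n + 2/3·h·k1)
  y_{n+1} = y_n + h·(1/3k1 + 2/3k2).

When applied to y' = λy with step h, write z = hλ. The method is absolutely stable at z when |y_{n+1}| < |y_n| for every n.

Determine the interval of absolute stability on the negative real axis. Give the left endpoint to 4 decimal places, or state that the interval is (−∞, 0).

Test eqn y'=λy, z=hλ:
  k1=λy_n ⇒ h·k1=z·y_n;  k2=λ(1+2/3z)y_n ⇒ h·k2=z(1+2/3z)y_n
  y_{n+1}/y_n = 1 + 1/3z + 2/3z(1+2/3z) = 1 + z + 4/9z²
  R(z) = 1 + z + 4/9z².

Boundary: |R(x)|=1, x<0.
x=-0.97: |R|=0.4482
R=1: x+4/9x²=0 ⇒ x=−9/4=-2.2500; min R=1−1/(4·4/9)=0.4375>−1
Confirm numerically:
  x=-2.223: |R|=0.97332 <1
  x=-1.965: |R|=0.75110 <1
  x=-1.046: |R|=0.44027 <1
  x=-2.532: |R|=1.31734 >1
  x=-2.276: |R|=1.02630 >1
Stable set (-2.2500, 0).

(-2.2500, 0).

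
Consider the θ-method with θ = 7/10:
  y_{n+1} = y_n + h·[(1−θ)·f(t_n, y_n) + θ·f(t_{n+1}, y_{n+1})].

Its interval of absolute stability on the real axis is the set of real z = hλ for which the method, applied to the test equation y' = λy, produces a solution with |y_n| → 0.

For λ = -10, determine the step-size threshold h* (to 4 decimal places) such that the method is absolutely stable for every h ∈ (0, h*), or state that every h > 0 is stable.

unbounded; (−∞, 0). Any h>0 works for λ=-10.

On y'=λy, z=hλ:
  y_{n+1} = y_n + z·[3/10·y_n + 7/10·y_{n+1}] ⇒ (1 − 7/10z)y_{n+1} = (1 + 3/10z)y_n
  so R(z) = (1 + 3/10z)/(1 − 7/10z).

Find x<0 with |R(x)|<1.
x=-0.95: |R|=0.4294
x=-2: |R|=0.1667
x=-10: |R|=0.2500
x=-100: |R|=0.4085
θ=7/10≥1/2 ⇒ |1+3/10x|<|1−7/10x| ∀x<0 ⇒ unbounded interval.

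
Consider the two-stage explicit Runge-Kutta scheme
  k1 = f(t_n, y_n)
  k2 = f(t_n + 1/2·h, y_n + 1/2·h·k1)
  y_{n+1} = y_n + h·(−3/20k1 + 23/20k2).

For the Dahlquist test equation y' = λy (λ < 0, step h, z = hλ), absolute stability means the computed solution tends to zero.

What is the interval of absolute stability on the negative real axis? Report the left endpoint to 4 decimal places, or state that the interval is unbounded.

Test eqn y'=λy, z=hλ:
  k1=λy_n ⇒ h·k1=z·y_n;  k2=λ(1+1/2z)y_n ⇒ h·k2=z(1+1/2z)y_n
  y_{n+1}/y_n = 1 − 3/20z + 23/20z(1+1/2z) = 1 + z + 23/40z²
  so R(z) = 1 + z + 23/40z².

Need |R(x)|<1, x<0.
x=-1.49: |R|=0.7866
R=1: x+23/40x²=0 ⇒ x=−40/23=-1.7391; min R=1−1/(4·23/40)=0.5652>−1
Confirm numerically:
  x=-1.575: |R|=0.85136 <1
  x=-1.213: |R|=0.63304 <1
  x=-1.130: |R|=0.60422 <1
  x=-1.116: |R|=0.60014 <1
  x=-2.136: |R|=1.48744 >1
  x=-2.024: |R|=1.33153 >1
  x=-1.919: |R|=1.19847 >1
Interval (-1.7391, 0).

(-1.7391, 0).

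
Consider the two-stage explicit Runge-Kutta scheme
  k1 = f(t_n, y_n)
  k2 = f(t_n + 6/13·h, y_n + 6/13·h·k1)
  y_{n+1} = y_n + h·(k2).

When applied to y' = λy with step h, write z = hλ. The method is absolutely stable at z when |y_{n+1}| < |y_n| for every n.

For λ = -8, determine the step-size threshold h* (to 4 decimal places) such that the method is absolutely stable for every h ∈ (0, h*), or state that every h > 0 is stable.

(-2.1667,0); λ=-8 ⇒ h* = (13/6)/8 = 0.2708.

On y'=λy, z=hλ:
  k1=λy_n ⇒ h·k1=z·y_n;  k2=λ(1+6/13z)y_n ⇒ h·k2=z(1+6/13z)y_n
  y_{n+1}/y_n = 1 + z(1+6/13z) = 1 + z + 6/13z²
  so R(z) = 1 + z + 6/13z².

Find x<0 with |R(x)|<1.
x=-1.8: |R|=0.6954
R=1: x+6/13x²=0 ⇒ x=−13/6=-2.1667; min R=1−1/(4·6/13)=0.4583>−1
Confirm numerically:
  x=-2.127: |R|=0.96106 <1
  x=-1.041: |R|=0.45916 <1
  x=-0.926: |R|=0.46976 <1
  x=-2.341: |R|=1.18836 >1
  x=-2.330: |R|=1.17565 >1
Interval (-2.1667, 0).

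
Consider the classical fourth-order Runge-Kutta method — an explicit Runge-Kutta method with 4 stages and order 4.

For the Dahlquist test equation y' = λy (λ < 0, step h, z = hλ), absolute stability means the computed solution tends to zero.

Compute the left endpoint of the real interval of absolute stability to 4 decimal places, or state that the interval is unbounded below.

On y'=λy, z=hλ:
  order 4, 4-stage ⇒ R(z)=1+z+z^2/2+z^3/6+z^4/24
  (e.g. R(-1.35)=0.28958, |R|=0.28958)

Find x<0 with |R(x)|<1.
x=-1.35: |R|=0.2896
|R(-1.72)|=0.2758 |R(-1.18)|=0.3231 |R(-0.54)|=0.5831
Bisect:
  x_lo=-3.2856 |R|=2.0563  x_hi=-0.3314 |R|=0.7179
  mid=-1.80852 |R|=0.28672 →hi
  mid=-2.54708 |R|=0.69636 →hi
  mid=-2.91636 |R|=1.21626 →lo
  mid=-2.73172 |R|=0.92218 →hi
  mid=-2.82404 |R|=1.06000 →lo
  mid=-2.77788 |R|=0.98887 →hi
  mid=-2.80096 |R|=1.02387 →lo
  ...
  [-2.78545,-2.78527] ⇒ x*=-2.7853
Interval (-2.7853, 0).

left endpoint -2.7853.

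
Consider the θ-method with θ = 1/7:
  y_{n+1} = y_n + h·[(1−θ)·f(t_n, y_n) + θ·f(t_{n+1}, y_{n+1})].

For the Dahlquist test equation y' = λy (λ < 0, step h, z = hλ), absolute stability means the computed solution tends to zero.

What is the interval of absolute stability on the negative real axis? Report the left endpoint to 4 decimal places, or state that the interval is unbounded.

On y'=λy, z=hλ:
  y_{n+1} = y_n + z·[6/7·y_n + 1/7·y_{n+1}] ⇒ (1 − 1/7z)y_{n+1} = (1 + 6/7z)y_n
  so R(z) = (1 + 6/7z)/(1 − 1/7z).

Boundary: |R(x)|=1, x<0.
x=-1.02: |R|=0.1097
R=−1: 1+6/7x = −1+1/7x ⇒ -5/7x=2 ⇒ x=2/(-5/7)=-2.8000
Confirm numerically:
  x=-2.277: |R|=0.71812 <1
  x=-1.870: |R|=0.47576 <1
  x=-1.544: |R|=0.26498 <1
  x=-1.282: |R|=0.08355 <1
  x=-3.318: |R|=1.25102 >1
  x=-3.201: |R|=1.19655 >1
  x=-3.111: |R|=1.15379 >1
So |R|<1 on (-2.8000, 0).

(-2.8000, 0).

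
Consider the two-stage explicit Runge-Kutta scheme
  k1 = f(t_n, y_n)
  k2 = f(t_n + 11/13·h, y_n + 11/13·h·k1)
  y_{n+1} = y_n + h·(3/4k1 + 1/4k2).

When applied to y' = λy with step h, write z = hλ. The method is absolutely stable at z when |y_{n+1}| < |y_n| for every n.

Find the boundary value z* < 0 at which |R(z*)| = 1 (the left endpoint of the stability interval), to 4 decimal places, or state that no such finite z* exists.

With y'=λy (z=hλ):
  k1=λy_n ⇒ h·k1=z·y_n;  k2=λ(1+11/13z)y_n ⇒ h·k2=z(1+11/13z)y_n
  y_{n+1}/y_n = 1 + 3/4z + 1/4z(1+11/13z) = 1 + z + 11/52z²
  ⇒ R(z) = 1 + z + 11/52z².

Boundary: |R(x)|=1, x<0.
x=-0.76: |R|=0.3622
R=1: x+11/52x²=0 ⇒ x=−52/11=-4.7273; min R=1−1/(4·11/52)=-0.1818>−1
Confirm numerically:
  x=-3.896: |R|=0.31490 <1
  x=-3.687: |R|=0.18865 <1
  x=-3.616: |R|=0.14996 <1
  x=-5.290: |R|=1.62971 >1
  x=-5.068: |R|=1.36529 >1
So |R|<1 on (-4.7273, 0).

left endpoint -4.7273.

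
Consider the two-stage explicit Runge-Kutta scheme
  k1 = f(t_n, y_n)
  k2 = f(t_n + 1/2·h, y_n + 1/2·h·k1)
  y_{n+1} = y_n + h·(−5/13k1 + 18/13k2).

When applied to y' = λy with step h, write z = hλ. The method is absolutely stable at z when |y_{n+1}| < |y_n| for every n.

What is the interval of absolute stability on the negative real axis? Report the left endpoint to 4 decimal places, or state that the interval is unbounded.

(-1.4444, 0).

Test eqn y'=λy, z=hλ:
  k1=λy_n ⇒ h·k1=z·y_n;  k2=λ(1+1/2z)y_n ⇒ h·k2=z(1+1/2z)y_n
  y_{n+1}/y_n = 1 − 5/13z + 18/13z(1+1/2z) = 1 + z + 9/13z²
  so R(z) = 1 + z + 9/13z².

Solve |R(x)|<1 on ℝ⁻.
x=-0.6: |R|=0.6492
R=1: x+9/13x²=0 ⇒ x=−13/9=-1.4444; min R=1−1/(4·9/13)=0.6389>−1
Confirm numerically:
  x=-1.319: |R|=0.88545 <1
  x=-1.228: |R|=0.81599 <1
  x=-1.032: |R|=0.70532 <1
  x=-0.950: |R|=0.67481 <1
  x=-1.965: |R|=1.70816 >1
  x=-1.959: |R|=1.69786 >1
  x=-1.469: |R|=1.02497 >1
Interval (-1.4444, 0).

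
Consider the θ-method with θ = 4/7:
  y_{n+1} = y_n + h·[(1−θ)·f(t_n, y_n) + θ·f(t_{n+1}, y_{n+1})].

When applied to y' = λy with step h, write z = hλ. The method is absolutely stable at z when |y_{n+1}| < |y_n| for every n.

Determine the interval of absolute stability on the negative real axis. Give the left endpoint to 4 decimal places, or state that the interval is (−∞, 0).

(−∞, 0) — no finite endpoint.

Set f=λy, z=hλ:
  y_{n+1} = y_n + z·[3/7·y_n + 4/7·y_{n+1}] ⇒ (1 − 4/7z)y_{n+1} = (1 + 3/7z)y_n
  R(z) = (1 + 3/7z)/(1 − 4/7z).

Solve |R(x)|<1 on ℝ⁻.
x=-0.68: |R|=0.5103
x=-2: |R|=0.0667
x=-10: |R|=0.4894
x=-100: |R|=0.7199
θ=4/7≥1/2 ⇒ |1+3/7x|<|1−4/7x| ∀x<0 ⇒ interval (−∞,0).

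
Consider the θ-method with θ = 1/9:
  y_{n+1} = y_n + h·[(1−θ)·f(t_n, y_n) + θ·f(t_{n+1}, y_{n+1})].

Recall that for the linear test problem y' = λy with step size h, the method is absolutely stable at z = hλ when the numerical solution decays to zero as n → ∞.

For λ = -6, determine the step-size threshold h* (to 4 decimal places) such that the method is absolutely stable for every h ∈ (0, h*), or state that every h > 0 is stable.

With y'=λy (z=hλ):
  y_{n+1} = y_n + z·[8/9·y_n + 1/9·y_{n+1}] ⇒ (1 − 1/9z)y_{n+1} = (1 + 8/9z)y_n
  so R(z) = (1 + 8/9z)/(1 − 1/9z).

Find x<0 with |R(x)|<1.
x=-1.32: |R|=0.1512
R=−1: 1+8/9x = −1+1/9x ⇒ -7/9x=2 ⇒ x=2/(-7/9)=-2.5714
Confirm numerically:
  x=-1.994: |R|=0.63234 <1
  x=-1.946: |R|=0.60004 <1
  x=-1.557: |R|=0.32737 <1
  x=-1.541: |R|=0.31572 <1
  x=-3.047: |R|=1.27633 >1
  x=-2.792: |R|=1.13094 >1
  x=-2.638: |R|=1.04004 >1
Stable set (-2.5714, 0).

(-2.5714,0); λ=-6 ⇒ h* = (18/7)/6 = 0.4286.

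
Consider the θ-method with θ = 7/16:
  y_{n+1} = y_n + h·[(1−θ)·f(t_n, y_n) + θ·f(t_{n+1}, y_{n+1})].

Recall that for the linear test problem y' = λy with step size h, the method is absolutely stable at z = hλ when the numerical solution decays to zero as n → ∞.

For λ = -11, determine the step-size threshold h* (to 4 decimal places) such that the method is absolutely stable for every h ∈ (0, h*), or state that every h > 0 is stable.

(-16.0000,0); λ=-11 ⇒ h* = (16)/11 = 1.4545.

On y'=λy, z=hλ:
  y_{n+1} = y_n + z·[9/16·y_n + 7/16·y_{n+1}] ⇒ (1 − 7/16z)y_{n+1} = (1 + 9/16z)y_n
  ⇒ R(z) = (1 + 9/16z)/(1 − 7/16z).

Need |R(x)|<1, x<0.
x=-0.97: |R|=0.3190
R=−1: 1+9/16x = −1+7/16x ⇒ -1/8x=2 ⇒ x=2/(-1/8)=-16.0000
Confirm numerically:
  x=-15.605: |R|=0.99369 <1
  x=-12.053: |R|=0.92135 <1
  x=-10.753: |R|=0.88502 <1
  x=-7.960: |R|=0.77579 <1
  x=-16.319: |R|=1.00490 >1
  x=-16.237: |R|=1.00366 >1
So |R|<1 on (-16.0000, 0).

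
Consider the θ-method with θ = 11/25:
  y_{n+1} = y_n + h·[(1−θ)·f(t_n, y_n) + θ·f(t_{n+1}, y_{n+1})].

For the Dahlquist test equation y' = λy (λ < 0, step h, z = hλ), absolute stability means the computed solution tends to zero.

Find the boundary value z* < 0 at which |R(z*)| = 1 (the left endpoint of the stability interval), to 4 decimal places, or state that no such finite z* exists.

On y'=λy, z=hλ:
  y_{n+1} = y_n + z·[14/25·y_n + 11/25·y_{n+1}] ⇒ (1 − 11/25z)y_{n+1} = (1 + 14/25z)y_n
  ⇒ R(z) = (1 + 14/25z)/(1 − 11/25z).

Need |R(x)|<1, x<0.
x=-1.57: |R|=0.0714
R=−1: 1+14/25x = −1+11/25x ⇒ -3/25x=2 ⇒ x=2/(-3/25)=-16.6667
Confirm numerically:
  x=-15.328: |R|=0.97926 <1
  x=-13.925: |R|=0.95384 <1
  x=-11.495: |R|=0.89755 <1
  x=-9.275: |R|=0.82543 <1
  x=-16.941: |R|=1.00389 >1
  x=-16.763: |R|=1.00138 >1
  x=-16.730: |R|=1.00091 >1
So |R|<1 on (-16.6667, 0).

left endpoint -16.6667.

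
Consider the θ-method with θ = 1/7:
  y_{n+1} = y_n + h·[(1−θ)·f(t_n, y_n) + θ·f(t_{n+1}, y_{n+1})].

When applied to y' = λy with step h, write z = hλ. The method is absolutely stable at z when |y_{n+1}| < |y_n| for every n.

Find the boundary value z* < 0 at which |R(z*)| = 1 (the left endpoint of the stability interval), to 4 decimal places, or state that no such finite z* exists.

left endpoint -2.8000.

With y'=λy (z=hλ):
  y_{n+1} = y_n + z·[6/7·y_n + 1/7·y_{n+1}] ⇒ (1 − 1/7z)y_{n+1} = (1 + 6/7z)y_n
  Hence R(z) = (1 + 6/7z)/(1 − 1/7z).

Solve |R(x)|<1 on ℝ⁻.
x=-0.66: |R|=0.3969
R=−1: 1+6/7x = −1+1/7x ⇒ -5/7x=2 ⇒ x=2/(-5/7)=-2.8000
Confirm numerically:
  x=-2.109: |R|=0.62070 <1
  x=-1.936: |R|=0.51656 <1
  x=-1.341: |R|=0.12540 <1
  x=-3.281: |R|=1.23393 >1
  x=-3.110: |R|=1.15331 >1
  x=-3.012: |R|=1.10587 >1
Interval (-2.8000, 0).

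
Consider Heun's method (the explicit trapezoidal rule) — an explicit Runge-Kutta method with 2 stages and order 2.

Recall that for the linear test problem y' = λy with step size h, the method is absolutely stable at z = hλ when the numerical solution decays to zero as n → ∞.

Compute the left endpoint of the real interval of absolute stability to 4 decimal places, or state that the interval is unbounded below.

With y'=λy (z=hλ):
  order 2, 2-stage ⇒ R(z)=1+z+z^2/2
  (e.g. R(-1.64)=0.70480, |R|=0.70480)

Boundary: |R(x)|=1, x<0.
x=-1.64: |R|=0.7048
|R(-1.27)|=0.5364 |R(-1.03)|=0.5005 |R(-0.65)|=0.5613
Bisect:
  x_lo=-2.3064 |R|=1.3533  x_hi=-0.3088 |R|=0.7389
  mid=-1.30760 |R|=0.54731 →hi
  mid=-1.80699 |R|=0.82562 →hi
  mid=-2.05669 |R|=1.05830 →lo
  mid=-1.93184 |R|=0.93416 →hi
  mid=-1.99426 |R|=0.99428 →hi
  mid=-2.02548 |R|=1.02580 →lo
  mid=-2.00987 |R|=1.00992 →lo
  mid=-2.00207 |R|=1.00207 →lo
  ...
  [-2.00012,-2.00000] ⇒ x*=-2.0000
So |R|<1 on (-2.0000, 0).

left endpoint -2.0000.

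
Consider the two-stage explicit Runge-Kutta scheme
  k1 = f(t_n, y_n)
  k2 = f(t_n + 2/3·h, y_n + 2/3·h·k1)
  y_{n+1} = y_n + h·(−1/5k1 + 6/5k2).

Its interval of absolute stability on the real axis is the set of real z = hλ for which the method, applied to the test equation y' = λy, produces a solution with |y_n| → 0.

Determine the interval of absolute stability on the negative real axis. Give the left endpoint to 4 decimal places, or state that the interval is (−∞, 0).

(-1.2500, 0).

Test eqn y'=λy, z=hλ:
  k1=λy_n ⇒ h·k1=z·y_n;  k2=λ(1+2/3z)y_n ⇒ h·k2=z(1+2/3z)y_n
  y_{n+1}/y_n = 1 − 1/5z + 6/5z(1+2/3z) = 1 + z + 4/5z²
  R(z) = 1 + z + 4/5z².

Solve |R(x)|<1 on ℝ⁻.
x=-0.92: |R|=0.7571
R=1: x+4/5x²=0 ⇒ x=−5/4=-1.2500; min R=1−1/(4·4/5)=0.6875>−1
Confirm numerically:
  x=-1.019: |R|=0.81169 <1
  x=-0.975: |R|=0.78550 <1
  x=-0.750: |R|=0.70000 <1
  x=-0.666: |R|=0.68884 <1
  x=-1.840: |R|=1.86848 >1
  x=-1.510: |R|=1.31408 >1
  x=-1.312: |R|=1.06508 >1
Stable set (-1.2500, 0).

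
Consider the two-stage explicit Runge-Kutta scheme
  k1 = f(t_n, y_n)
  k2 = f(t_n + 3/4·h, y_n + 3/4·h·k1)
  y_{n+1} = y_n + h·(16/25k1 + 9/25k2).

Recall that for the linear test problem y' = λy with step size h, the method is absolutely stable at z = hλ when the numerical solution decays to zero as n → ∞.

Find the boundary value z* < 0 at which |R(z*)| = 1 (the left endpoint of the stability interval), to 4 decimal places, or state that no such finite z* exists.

Set f=λy, z=hλ:
  k1=λy_n ⇒ h·k1=z·y_n;  k2=λ(1+3/4z)y_n ⇒ h·k2=z(1+3/4z)y_n
  y_{n+1}/y_n = 1 + 16/25z + 9/25z(1+3/4z) = 1 + z + 27/100z²
  Hence R(z) = 1 + z + 27/100z².

Find x<0 with |R(x)|<1.
x=-1.09: |R|=0.2308
R=1: x+27/100x²=0 ⇒ x=−100/27=-3.7037; min R=1−1/(4·27/100)=0.0741>−1
Confirm numerically:
  x=-3.671: |R|=0.96759 <1
  x=-2.440: |R|=0.16747 <1
  x=-2.075: |R|=0.08752 <1
  x=-4.272: |R|=1.65550 >1
  x=-4.235: |R|=1.60751 >1
  x=-4.158: |R|=1.51002 >1
Stable set (-3.7037, 0).

z* = -3.7037.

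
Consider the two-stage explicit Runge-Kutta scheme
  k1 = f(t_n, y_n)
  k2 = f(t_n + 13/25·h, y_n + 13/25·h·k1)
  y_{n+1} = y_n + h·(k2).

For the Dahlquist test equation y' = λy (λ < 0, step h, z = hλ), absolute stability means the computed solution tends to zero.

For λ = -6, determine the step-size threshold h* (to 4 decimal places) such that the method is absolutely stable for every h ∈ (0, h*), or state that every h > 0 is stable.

(-1.9231,0); λ=-6 ⇒ h* = (25/13)/6 = 0.3205.

Set f=λy, z=hλ:
  k1=λy_n ⇒ h·k1=z·y_n;  k2=λ(1+13/25z)y_n ⇒ h·k2=z(1+13/25z)y_n
  y_{n+1}/y_n = 1 + z(1+13/25z) = 1 + z + 13/25z²
  Hence R(z) = 1 + z + 13/25z².

Boundary: |R(x)|=1, x<0.
x=-0.93: |R|=0.5197
R=1: x+13/25x²=0 ⇒ x=−25/13=-1.9231; min R=1−1/(4·13/25)=0.5192>−1
Confirm numerically:
  x=-1.356: |R|=0.60014 <1
  x=-1.301: |R|=0.57915 <1
  x=-0.901: |R|=0.52114 <1
  x=-2.438: |R|=1.65280 >1
  x=-2.326: |R|=1.48734 >1
Stable set (-1.9231, 0).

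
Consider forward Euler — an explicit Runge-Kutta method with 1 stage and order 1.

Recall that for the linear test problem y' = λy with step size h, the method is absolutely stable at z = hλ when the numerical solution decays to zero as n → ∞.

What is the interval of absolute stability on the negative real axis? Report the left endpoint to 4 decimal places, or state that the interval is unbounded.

Set f=λy, z=hλ:
  order 1, 1-stage ⇒ R(z)=1+z
  (e.g. R(-0.78)=0.22000, |R|=0.22000)

Need |R(x)|<1, x<0.
x=-0.78: |R|=0.2200
|R(-2.18)|=1.1800 |R(-1.53)|=0.5300 |R(-0.57)|=0.4300
Bisect:
  x_lo=-2.8197 |R|=1.8197  x_hi=-0.2829 |R|=0.7171
  mid=-1.55132 |R|=0.55132 →hi
  mid=-2.18552 |R|=1.18552 →lo
  mid=-1.86842 |R|=0.86842 →hi
  mid=-2.02697 |R|=1.02697 →lo
  mid=-1.94770 |R|=0.94770 →hi
  mid=-1.98734 |R|=0.98734 →hi
  mid=-2.00715 |R|=1.00715 →lo
  mid=-1.99725 |R|=0.99725 →hi
  ...
  [-2.00003,-1.99988] ⇒ x*=-2.0000
Stable set (-2.0000, 0).

z∈(-2.0000,0).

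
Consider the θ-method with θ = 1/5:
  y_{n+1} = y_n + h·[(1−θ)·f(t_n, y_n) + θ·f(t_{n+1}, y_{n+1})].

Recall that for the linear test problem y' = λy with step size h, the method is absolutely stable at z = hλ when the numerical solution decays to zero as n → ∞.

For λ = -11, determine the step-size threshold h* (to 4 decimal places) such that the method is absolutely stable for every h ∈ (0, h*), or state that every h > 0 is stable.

With y'=λy (z=hλ):
  y_{n+1} = y_n + z·[4/5·y_n + 1/5·y_{n+1}] ⇒ (1 − 1/5z)y_{n+1} = (1 + 4/5z)y_n
  Hence R(z) = (1 + 4/5z)/(1 − 1/5z).

Find x<0 with |R(x)|<1.
x=-0.77: |R|=0.3328
R=−1: 1+4/5x = −1+1/5x ⇒ -3/5x=2 ⇒ x=2/(-3/5)=-3.3333
Confirm numerically:
  x=-2.558: |R|=0.69225 <1
  x=-2.019: |R|=0.43824 <1
  x=-1.354: |R|=0.06547 <1
  x=-3.898: |R|=1.19038 >1
  x=-3.356: |R|=1.00814 >1
Stable set (-3.3333, 0).

(-3.3333,0); λ=-11 ⇒ h* = (10/3)/11 = 0.3030.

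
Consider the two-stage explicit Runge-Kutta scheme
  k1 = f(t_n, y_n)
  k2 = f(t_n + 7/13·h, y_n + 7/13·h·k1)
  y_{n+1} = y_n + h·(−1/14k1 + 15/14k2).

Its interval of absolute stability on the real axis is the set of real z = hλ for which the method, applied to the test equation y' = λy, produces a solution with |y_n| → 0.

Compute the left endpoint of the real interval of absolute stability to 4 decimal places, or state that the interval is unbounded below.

left endpoint -1.7333.

Set f=λy, z=hλ:
  k1=λy_n ⇒ h·k1=z·y_n;  k2=λ(1+7/13z)y_n ⇒ h·k2=z(1+7/13z)y_n
  y_{n+1}/y_n = 1 − 1/14z + 15/14z(1+7/13z) = 1 + z + 15/26z²
  so R(z) = 1 + z + 15/26z².

Solve |R(x)|<1 on ℝ⁻.
x=-0.4: |R|=0.6923
R=1: x+15/26x²=0 ⇒ x=−26/15=-1.7333; min R=1−1/(4·15/26)=0.5667>−1
Confirm numerically:
  x=-1.673: |R|=0.94177 <1
  x=-1.507: |R|=0.80322 <1
  x=-1.334: |R|=0.69267 <1
  x=-1.023: |R|=0.58077 <1
  x=-2.254: |R|=1.67707 >1
  x=-1.984: |R|=1.28692 >1
  x=-1.912: |R|=1.19708 >1
So |R|<1 on (-1.7333, 0).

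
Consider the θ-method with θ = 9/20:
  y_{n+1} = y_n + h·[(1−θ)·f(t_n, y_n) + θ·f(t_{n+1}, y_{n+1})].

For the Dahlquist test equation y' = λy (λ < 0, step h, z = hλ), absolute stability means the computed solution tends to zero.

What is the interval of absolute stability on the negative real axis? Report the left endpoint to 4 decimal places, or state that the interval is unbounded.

On y'=λy, z=hλ:
  y_{n+1} = y_n + z·[11/20·y_n + 9/20·y_{n+1}] ⇒ (1 − 9/20z)y_{n+1} = (1 + 11/20z)y_n
  Hence R(z) = (1 + 11/20z)/(1 − 9/20z).

Boundary: |R(x)|=1, x<0.
x=-0.97: |R|=0.3247
R=−1: 1+11/20x = −1+9/20x ⇒ -1/10x=2 ⇒ x=2/(-1/10)=-20.0000
Confirm numerically:
  x=-18.027: |R|=0.97835 <1
  x=-11.032: |R|=0.84964 <1
  x=-10.352: |R|=0.82949 <1
  x=-20.599: |R|=1.00583 >1
  x=-20.296: |R|=1.00292 >1
Interval (-20.0000, 0).

(-20.0000, 0).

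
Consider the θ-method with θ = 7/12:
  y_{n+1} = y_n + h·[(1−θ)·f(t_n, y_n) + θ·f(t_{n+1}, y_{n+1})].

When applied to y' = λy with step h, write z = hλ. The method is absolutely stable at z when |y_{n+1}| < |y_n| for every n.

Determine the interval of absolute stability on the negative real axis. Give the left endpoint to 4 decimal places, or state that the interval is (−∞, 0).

interval (−∞, 0).

With y'=λy (z=hλ):
  y_{n+1} = y_n + z·[5/12·y_n + 7/12·y_{n+1}] ⇒ (1 − 7/12z)y_{n+1} = (1 + 5/12z)y_n
  Hence R(z) = (1 + 5/12z)/(1 − 7/12z).

Need |R(x)|<1, x<0.
x=-0.81: |R|=0.4499
x=-2: |R|=0.0769
x=-10: |R|=0.4634
x=-100: |R|=0.6854
θ=7/12≥1/2 ⇒ |1+5/12x|<|1−7/12x| ∀x<0 ⇒ unbounded interval.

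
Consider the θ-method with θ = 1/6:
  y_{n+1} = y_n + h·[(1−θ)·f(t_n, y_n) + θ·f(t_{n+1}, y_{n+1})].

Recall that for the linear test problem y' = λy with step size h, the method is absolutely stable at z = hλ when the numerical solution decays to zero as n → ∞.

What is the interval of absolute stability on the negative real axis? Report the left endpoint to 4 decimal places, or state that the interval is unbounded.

On y'=λy, z=hλ:
  y_{n+1} = y_n + z·[5/6·y_n + 1/6·y_{n+1}] ⇒ (1 − 1/6z)y_{n+1} = (1 + 5/6z)y_n
  so R(z) = (1 + 5/6z)/(1 − 1/6z).

Boundary: |R(x)|=1, x<0.
x=-0.99: |R|=0.1502
R=−1: 1+5/6x = −1+1/6x ⇒ -2/3x=2 ⇒ x=2/(-2/3)=-3.0000
Confirm numerically:
  x=-2.808: |R|=0.91281 <1
  x=-1.929: |R|=0.45970 <1
  x=-1.303: |R|=0.07052 <1
  x=-3.408: |R|=1.17347 >1
  x=-3.337: |R|=1.14437 >1
  x=-3.126: |R|=1.05523 >1
Interval (-3.0000, 0).

z∈(-3.0000,0).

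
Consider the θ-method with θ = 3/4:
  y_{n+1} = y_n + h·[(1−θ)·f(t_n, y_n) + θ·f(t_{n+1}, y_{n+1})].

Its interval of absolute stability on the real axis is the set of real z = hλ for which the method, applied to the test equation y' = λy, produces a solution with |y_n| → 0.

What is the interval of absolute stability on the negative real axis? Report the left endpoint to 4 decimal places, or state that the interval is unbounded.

unbounded; (−∞, 0).

Test eqn y'=λy, z=hλ:
  y_{n+1} = y_n + z·[1/4·y_n + 3/4·y_{n+1}] ⇒ (1 − 3/4z)y_{n+1} = (1 + 1/4z)y_n
  R(z) = (1 + 1/4z)/(1 − 3/4z).

Solve |R(x)|<1 on ℝ⁻.
x=-1.64: |R|=0.2646
x=-2: |R|=0.2000
x=-10: |R|=0.1765
x=-100: |R|=0.3158
θ=3/4≥1/2 ⇒ |1+1/4x|<|1−3/4x| ∀x<0 ⇒ unbounded interval.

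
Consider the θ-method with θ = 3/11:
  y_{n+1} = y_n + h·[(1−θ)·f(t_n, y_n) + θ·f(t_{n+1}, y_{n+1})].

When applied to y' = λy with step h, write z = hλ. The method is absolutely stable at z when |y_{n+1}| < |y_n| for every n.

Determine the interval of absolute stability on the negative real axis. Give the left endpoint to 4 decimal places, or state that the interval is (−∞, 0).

z∈(-4.4000,0).

Test eqn y'=λy, z=hλ:
  y_{n+1} = y_n + z·[8/11·y_n + 3/11·y_{n+1}] ⇒ (1 − 3/11z)y_{n+1} = (1 + 8/11z)y_n
  Hence R(z) = (1 + 8/11z)/(1 − 3/11z).

Solve |R(x)|<1 on ℝ⁻.
x=-0.32: |R|=0.7057
R=−1: 1+8/11x = −1+3/11x ⇒ -5/11x=2 ⇒ x=2/(-5/11)=-4.4000
Confirm numerically:
  x=-3.826: |R|=0.87232 <1
  x=-3.573: |R|=0.80961 <1
  x=-3.247: |R|=0.72205 <1
  x=-1.928: |R|=0.26358 <1
  x=-4.989: |R|=1.11341 >1
  x=-4.532: |R|=1.02683 >1
  x=-4.480: |R|=1.01637 >1
Interval (-4.4000, 0).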